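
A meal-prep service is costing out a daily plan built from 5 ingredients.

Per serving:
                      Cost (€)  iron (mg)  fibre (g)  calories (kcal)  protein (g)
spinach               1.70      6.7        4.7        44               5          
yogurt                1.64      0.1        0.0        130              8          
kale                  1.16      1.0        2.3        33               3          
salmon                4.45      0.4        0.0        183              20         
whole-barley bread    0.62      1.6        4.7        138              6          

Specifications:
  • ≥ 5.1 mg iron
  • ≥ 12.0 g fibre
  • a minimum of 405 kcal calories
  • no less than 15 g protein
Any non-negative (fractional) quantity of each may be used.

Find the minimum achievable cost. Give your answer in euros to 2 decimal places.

Treat it as an LP. Let x1 = servings of spinach, x2 = servings of yogurt, x3 = servings of kale, x4 = servings of salmon, x5 = servings of whole-barley bread.
min 1.7x1 + 1.64x2 + 1.16x3 + 4.45x4 + 0.62x5 s.t.:
  6.7x1 + 0.1x2 + 1x3 + 0.4x4 + 1.6x5 ≥ 5.1   (iron)
  4.7x1 + 2.3x3 + 4.7x5 ≥ 12   (fibre)
  44x1 + 130x2 + 33x3 + 183x4 + 138x5 ≥ 405   (calories)
  5x1 + 8x2 + 3x3 + 20x4 + 6x5 ≥ 15   (protein)
  x1, x2, x3, x4, x5 ≥ 0.
The cheapest feasible vertex uses only spinach, whole-barley bread; yogurt, kale, salmon are not used. The iron and calories requirements are met with equality.
That vertex is x1 = 0.06532, x5 = 2.914.
Hence cost = 1.7·0.06532 + 0.62·2.914 = €1.9177.

€1.92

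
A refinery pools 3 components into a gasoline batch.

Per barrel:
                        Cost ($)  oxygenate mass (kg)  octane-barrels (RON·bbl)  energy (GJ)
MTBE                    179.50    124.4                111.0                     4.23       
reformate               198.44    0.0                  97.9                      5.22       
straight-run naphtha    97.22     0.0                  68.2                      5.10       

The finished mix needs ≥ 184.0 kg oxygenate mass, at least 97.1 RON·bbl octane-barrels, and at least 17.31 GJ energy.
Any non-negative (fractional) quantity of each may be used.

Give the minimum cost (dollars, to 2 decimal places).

This is a linear program. Let x1 = barrels of MTBE, x2 = barrels of reformate, x3 = barrels of straight-run naphtha.
Minimise 179.5x1 + 198.44x2 + 97.22x3 s.t.:
  124.4x1 ≥ 184   (oxygenate mass)
  111x1 + 97.9x2 + 68.2x3 ≥ 97.1   (octane-barrels)
  4.23x1 + 5.22x2 + 5.1x3 ≥ 17.31   (energy)
  x1, x2, x3 ≥ 0.
The cheapest feasible vertex uses only MTBE, straight-run naphtha; reformate is not used. The oxygenate mass and energy requirements are met with equality.
That vertex is x1 = 1.4791, x3 = 2.16733.
Total cost: 179.5·1.4791 + 97.22·2.16733 = 476.2063.

$476.21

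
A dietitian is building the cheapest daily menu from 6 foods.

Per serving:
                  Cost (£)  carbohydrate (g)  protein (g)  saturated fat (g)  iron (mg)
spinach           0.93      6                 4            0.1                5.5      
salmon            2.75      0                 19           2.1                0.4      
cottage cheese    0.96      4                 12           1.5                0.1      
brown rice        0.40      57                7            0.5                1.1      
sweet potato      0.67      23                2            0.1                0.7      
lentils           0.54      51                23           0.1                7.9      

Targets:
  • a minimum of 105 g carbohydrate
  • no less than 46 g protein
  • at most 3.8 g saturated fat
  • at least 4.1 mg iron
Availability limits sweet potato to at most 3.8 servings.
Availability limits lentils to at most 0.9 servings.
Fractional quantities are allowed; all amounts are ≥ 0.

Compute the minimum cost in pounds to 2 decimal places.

£1.93

Treat it as an LP. Let x1 = servings of spinach, x2 = servings of salmon, x3 = servings of cottage cheese, x4 = servings of brown rice, x5 = servings of sweet potato, x6 = servings of lentils.
min 0.93x1 + 2.75x2 + 0.96x3 + 0.4x4 + 0.67x5 + 0.54x6 subject to:
  6x1 + 4x3 + 57x4 + 23x5 + 51x6 ≥ 105   (carbohydrate)
  4x1 + 19x2 + 12x3 + 7x4 + 2x5 + 23x6 ≥ 46   (protein)
  0.1x1 + 2.1x2 + 1.5x3 + 0.5x4 + 0.1x5 + 0.1x6 ≤ 3.8   (saturated fat)
  5.5x1 + 0.4x2 + 0.1x3 + 1.1x4 + 0.7x5 + 7.9x6 ≥ 4.1   (iron)
  x5 ≤ 3.8
  x6 ≤ 0.9
  x1, x2, x3, x4, x5, x6 ≥ 0.
The cheapest feasible vertex uses only brown rice, lentils; spinach, salmon, cottage cheese, sweet potato are not used. There the protein and the lentils cap constraints are tight.
Optimal quantities: brown rice = 3.614 servings, lentils = 0.9 servings.
Objective = 0.4·3.614 + 0.54·0.9 = 1.9316.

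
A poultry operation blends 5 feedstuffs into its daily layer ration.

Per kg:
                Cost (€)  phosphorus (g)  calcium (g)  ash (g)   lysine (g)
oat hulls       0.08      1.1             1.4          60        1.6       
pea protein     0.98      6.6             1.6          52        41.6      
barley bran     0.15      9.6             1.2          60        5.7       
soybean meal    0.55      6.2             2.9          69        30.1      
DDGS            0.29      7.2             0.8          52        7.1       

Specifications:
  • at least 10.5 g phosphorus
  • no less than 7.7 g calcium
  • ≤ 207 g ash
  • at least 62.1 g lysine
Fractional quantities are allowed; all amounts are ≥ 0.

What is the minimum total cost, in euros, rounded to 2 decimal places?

€1.29

Let x1 = kg of oat hulls, x2 = kg of pea protein, x3 = kg of barley bran, x4 = kg of soybean meal, x5 = kg of DDGS.
min 0.08x1 + 0.98x2 + 0.15x3 + 0.55x4 + 0.29x5 s.t.:
  1.1x1 + 6.6x2 + 9.6x3 + 6.2x4 + 7.2x5 ≥ 10.5   (phosphorus)
  1.4x1 + 1.6x2 + 1.2x3 + 2.9x4 + 0.8x5 ≥ 7.7   (calcium)
  60x1 + 52x2 + 60x3 + 69x4 + 52x5 ≤ 207   (ash)
  1.6x1 + 41.6x2 + 5.7x3 + 30.1x4 + 7.1x5 ≥ 62.1   (lysine)
  x1, x2, x3, x4, x5 ≥ 0.
The minimum-cost mix takes nothing from pea protein, barley bran, DDGS — only oat hulls, soybean meal. There the calcium and ash constraints are tight.
So oat hulls = 0.89147 kg, soybean meal = 2.2248 kg.
Total cost: 0.08·0.89147 + 0.55·2.2248 = 1.29496.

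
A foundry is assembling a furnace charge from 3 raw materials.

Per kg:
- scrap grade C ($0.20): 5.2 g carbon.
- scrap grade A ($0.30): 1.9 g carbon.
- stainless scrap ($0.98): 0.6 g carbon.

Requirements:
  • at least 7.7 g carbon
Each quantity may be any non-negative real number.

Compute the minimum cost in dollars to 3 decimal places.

This is a linear program. Let x1 = kg of scrap grade C, x2 = kg of scrap grade A, x3 = kg of stainless scrap.
Minimize 0.2x1 + 0.3x2 + 0.98x3 s.t.:
  5.2x1 + 1.9x2 + 0.6x3 ≥ 7.7   (carbon)
  x1, x2, x3 ≥ 0.
The cheapest feasible vertex uses only scrap grade C; scrap grade A, stainless scrap are not used. Binding constraint: carbon.
That vertex is x1 = 1.481.
Objective = 0.2·1.481 = 0.29620.

$0.296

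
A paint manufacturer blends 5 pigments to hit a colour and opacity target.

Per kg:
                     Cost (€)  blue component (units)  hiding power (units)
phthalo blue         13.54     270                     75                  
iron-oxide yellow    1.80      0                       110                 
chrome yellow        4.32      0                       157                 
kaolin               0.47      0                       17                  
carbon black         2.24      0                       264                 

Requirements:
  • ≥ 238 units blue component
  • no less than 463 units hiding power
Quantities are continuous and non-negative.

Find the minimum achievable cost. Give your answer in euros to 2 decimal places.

Set it up as a linear program. Let x1 = kg of phthalo blue, x2 = kg of iron-oxide yellow, x3 = kg of chrome yellow, x4 = kg of kaolin, x5 = kg of carbon black.
min 13.54x1 + 1.8x2 + 4.32x3 + 0.47x4 + 2.24x5 s.t.:
  270x1 ≥ 238   (blue component)
  75x1 + 110x2 + 157x3 + 17x4 + 264x5 ≥ 463   (hiding power)
  x1, x2, x3, x4, x5 ≥ 0.
The minimum-cost mix takes nothing from iron-oxide yellow, chrome yellow, kaolin — only phthalo blue, carbon black. Binding constraints: blue component and hiding power.
That vertex is x1 = 0.8815, x5 = 1.503.
Hence cost = 13.54·0.8815 + 2.24·1.503 = €15.3022.

€15.30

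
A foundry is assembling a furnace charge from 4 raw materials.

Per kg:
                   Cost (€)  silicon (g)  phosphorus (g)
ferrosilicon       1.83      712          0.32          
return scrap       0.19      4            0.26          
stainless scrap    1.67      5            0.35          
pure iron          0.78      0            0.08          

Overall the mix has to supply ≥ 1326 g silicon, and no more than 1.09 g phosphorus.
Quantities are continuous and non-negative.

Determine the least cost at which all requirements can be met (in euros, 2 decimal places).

€3.41

Let x1 = kg of ferrosilicon, x2 = kg of return scrap, x3 = kg of stainless scrap, x4 = kg of pure iron.
Minimize 1.83x1 + 0.19x2 + 1.67x3 + 0.78x4 s.t.:
  712x1 + 4x2 + 5x3 ≥ 1326   (silicon)
  0.32x1 + 0.26x2 + 0.35x3 + 0.08x4 ≤ 1.09   (phosphorus)
  x1, x2, x3, x4 ≥ 0.
The cheapest feasible vertex uses only ferrosilicon; return scrap, stainless scrap, pure iron are not used. There the silicon constraint is tight.
Optimal quantities: ferrosilicon = 1.862 kg.
Cost = 1.83·1.862 = 3.4075.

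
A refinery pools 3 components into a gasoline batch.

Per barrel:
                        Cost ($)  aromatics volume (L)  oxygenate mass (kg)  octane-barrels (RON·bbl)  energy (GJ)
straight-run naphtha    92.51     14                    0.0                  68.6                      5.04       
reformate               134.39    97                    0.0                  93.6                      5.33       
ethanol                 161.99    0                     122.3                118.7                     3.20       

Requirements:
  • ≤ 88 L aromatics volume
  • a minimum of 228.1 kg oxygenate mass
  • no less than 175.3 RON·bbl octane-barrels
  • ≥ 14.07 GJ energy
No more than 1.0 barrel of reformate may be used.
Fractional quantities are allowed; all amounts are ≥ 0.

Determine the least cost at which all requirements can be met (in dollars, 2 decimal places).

$450.83

Let x1 = barrels of straight-run naphtha, x2 = barrels of reformate, x3 = barrels of ethanol.
Minimize 92.51x1 + 134.39x2 + 161.99x3 s.t.:
  14x1 + 97x2 ≤ 88   (aromatics volume)
  122.3x3 ≥ 228.1   (oxygenate mass)
  68.6x1 + 93.6x2 + 118.7x3 ≥ 175.3   (octane-barrels)
  5.04x1 + 5.33x2 + 3.2x3 ≥ 14.07   (energy)
  x2 ≤ 1
  x1, x2, x3 ≥ 0.
At the optimum only straight-run naphtha, ethanol are positive (reformate = 0). Binding constraints: oxygenate mass and energy.
Optimal quantities: straight-run naphtha = 1.60749 barrels, ethanol = 1.86509 barrels.
Hence cost = 92.51·1.60749 + 161.99·1.86509 = $450.8348.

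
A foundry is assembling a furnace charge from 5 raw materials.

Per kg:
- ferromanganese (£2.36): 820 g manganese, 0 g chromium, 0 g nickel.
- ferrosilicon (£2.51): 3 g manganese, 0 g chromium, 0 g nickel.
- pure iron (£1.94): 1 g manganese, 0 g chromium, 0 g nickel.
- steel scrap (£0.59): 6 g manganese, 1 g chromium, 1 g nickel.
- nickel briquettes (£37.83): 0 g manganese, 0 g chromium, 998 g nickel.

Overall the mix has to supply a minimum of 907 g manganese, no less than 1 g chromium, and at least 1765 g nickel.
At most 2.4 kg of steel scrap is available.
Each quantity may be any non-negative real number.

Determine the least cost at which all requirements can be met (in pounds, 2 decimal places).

£70.05

Treat it as an LP. Let x1 = kg of ferromanganese, x2 = kg of ferrosilicon, x3 = kg of pure iron, x4 = kg of steel scrap, x5 = kg of nickel briquettes.
min 2.36x1 + 2.51x2 + 1.94x3 + 0.59x4 + 37.83x5 with:
  820x1 + 3x2 + 1x3 + 6x4 ≥ 907   (manganese)
  1x4 ≥ 1   (chromium)
  1x4 + 998x5 ≥ 1765   (nickel)
  x4 ≤ 2.4
  x1, x2, x3, x4, x5 ≥ 0.
The optimal basis is {ferromanganese, steel scrap, nickel briquettes}; ferrosilicon, pure iron drop out. The manganese, chromium, nickel requirements are met with equality.
Solving gives x1 = 1.0988, x4 = 1, x5 = 1.7675.
Cost = 2.36·1.0988 + 0.59·1 + 37.83·1.7675 = 70.0477.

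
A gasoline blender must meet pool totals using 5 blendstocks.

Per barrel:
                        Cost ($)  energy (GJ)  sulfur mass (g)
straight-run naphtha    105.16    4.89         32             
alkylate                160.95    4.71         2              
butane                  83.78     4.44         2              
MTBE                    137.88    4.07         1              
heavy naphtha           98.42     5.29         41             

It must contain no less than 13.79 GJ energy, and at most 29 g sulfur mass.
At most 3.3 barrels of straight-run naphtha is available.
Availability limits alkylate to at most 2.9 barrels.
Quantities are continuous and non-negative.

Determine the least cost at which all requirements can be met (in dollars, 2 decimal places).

This is a linear program. Let x1 = barrels of straight-run naphtha, x2 = barrels of alkylate, x3 = barrels of butane, x4 = barrels of MTBE, x5 = barrels of heavy naphtha.
Minimise 105.16x1 + 160.95x2 + 83.78x3 + 137.88x4 + 98.42x5 subject to:
  4.89x1 + 4.71x2 + 4.44x3 + 4.07x4 + 5.29x5 ≥ 13.79   (energy)
  32x1 + 2x2 + 2x3 + 1x4 + 41x5 ≤ 29   (sulfur mass)
  x1 ≤ 3.3
  x2 ≤ 2.9
  x1, x2, x3, x4, x5 ≥ 0.
The minimum-cost mix takes nothing from straight-run naphtha, alkylate, MTBE — only butane, heavy naphtha. Binding constraints: energy and sulfur mass.
That vertex is x3 = 2.40278, x5 = 0.590108.
Objective = 83.78·2.40278 + 98.42·0.590108 = 259.3833.

$259.38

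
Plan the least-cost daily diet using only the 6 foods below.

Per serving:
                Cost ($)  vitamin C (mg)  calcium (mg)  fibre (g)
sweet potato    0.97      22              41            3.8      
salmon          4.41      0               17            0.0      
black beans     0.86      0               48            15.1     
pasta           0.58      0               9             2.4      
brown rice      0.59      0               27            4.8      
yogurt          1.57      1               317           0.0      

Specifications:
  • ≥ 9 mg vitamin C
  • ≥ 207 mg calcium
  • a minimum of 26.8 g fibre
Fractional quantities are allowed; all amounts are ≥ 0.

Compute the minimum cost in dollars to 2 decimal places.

$2.37

This is a linear program. Let x1 = servings of sweet potato, x2 = servings of salmon, x3 = servings of black beans, x4 = servings of pasta, x5 = servings of brown rice, x6 = servings of yogurt.
Minimize 0.97x1 + 4.41x2 + 0.86x3 + 0.58x4 + 0.59x5 + 1.57x6 subject to:
  22x1 + 1x6 ≥ 9   (vitamin C)
  41x1 + 17x2 + 48x3 + 9x4 + 27x5 + 317x6 ≥ 207   (calcium)
  3.8x1 + 15.1x3 + 2.4x4 + 4.8x5 ≥ 26.8   (fibre)
  x1, x2, x3, x4, x5, x6 ≥ 0.
The cheapest feasible vertex uses only sweet potato, black beans, yogurt; salmon, pasta, brown rice are not used. There the vitamin C, calcium, fibre constraints are tight.
Optimal quantities: sweet potato = 0.3933 servings, black beans = 1.676 servings, yogurt = 0.3484 servings.
Total cost: 0.97·0.3933 + 0.86·1.676 + 1.57·0.3484 = 2.3698.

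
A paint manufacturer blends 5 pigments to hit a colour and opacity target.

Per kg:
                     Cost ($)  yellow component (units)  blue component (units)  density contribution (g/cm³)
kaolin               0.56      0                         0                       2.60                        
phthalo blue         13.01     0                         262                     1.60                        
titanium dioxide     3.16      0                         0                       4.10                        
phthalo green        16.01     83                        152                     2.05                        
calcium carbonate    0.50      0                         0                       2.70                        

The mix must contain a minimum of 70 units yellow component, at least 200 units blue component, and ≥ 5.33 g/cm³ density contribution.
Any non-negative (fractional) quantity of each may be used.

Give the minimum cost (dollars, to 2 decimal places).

$17.65

Let x1 = kg of kaolin, x2 = kg of phthalo blue, x3 = kg of titanium dioxide, x4 = kg of phthalo green, x5 = kg of calcium carbonate.
Minimise 0.56x1 + 13.01x2 + 3.16x3 + 16.01x4 + 0.5x5 with:
  83x4 ≥ 70   (yellow component)
  262x2 + 152x4 ≥ 200   (blue component)
  2.6x1 + 1.6x2 + 4.1x3 + 2.05x4 + 2.7x5 ≥ 5.33   (density contribution)
  x1, x2, x3, x4, x5 ≥ 0.
The cheapest feasible vertex uses only phthalo blue, phthalo green, calcium carbonate; kaolin, titanium dioxide are not used. There the yellow component, blue component, density contribution constraints are tight.
Solving gives x2 = 0.2741, x4 = 0.8434, x5 = 1.171.
Objective = 13.01·0.2741 + 16.01·0.8434 + 0.5·1.171 = 17.6544.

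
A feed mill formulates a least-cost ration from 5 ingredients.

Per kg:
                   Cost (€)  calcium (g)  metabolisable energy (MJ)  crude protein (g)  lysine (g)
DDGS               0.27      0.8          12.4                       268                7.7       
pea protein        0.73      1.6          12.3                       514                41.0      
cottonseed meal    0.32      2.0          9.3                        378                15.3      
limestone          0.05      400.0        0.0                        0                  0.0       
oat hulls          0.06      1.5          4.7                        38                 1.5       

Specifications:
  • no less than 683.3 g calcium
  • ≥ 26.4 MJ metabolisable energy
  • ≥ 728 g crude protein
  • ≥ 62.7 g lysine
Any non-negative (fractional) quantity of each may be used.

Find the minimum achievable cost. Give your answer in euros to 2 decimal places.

This is a linear program. Let x1 = kg of DDGS, x2 = kg of pea protein, x3 = kg of cottonseed meal, x4 = kg of limestone, x5 = kg of oat hulls.
min 0.27x1 + 0.73x2 + 0.32x3 + 0.05x4 + 0.06x5 s.t.:
  0.8x1 + 1.6x2 + 2x3 + 400x4 + 1.5x5 ≥ 683.3   (calcium)
  12.4x1 + 12.3x2 + 9.3x3 + 4.7x5 ≥ 26.4   (metabolisable energy)
  268x1 + 514x2 + 378x3 + 38x5 ≥ 728   (crude protein)
  7.7x1 + 41x2 + 15.3x3 + 1.5x5 ≥ 62.7   (lysine)
  x1, x2, x3, x4, x5 ≥ 0.
The cheapest feasible vertex uses only pea protein, limestone, oat hulls; DDGS, cottonseed meal are not used. The calcium, metabolisable energy, lysine requirements are met with equality.
So pea protein = 1.464 kg, limestone = 1.696 kg, oat hulls = 1.786 kg.
Cost = 0.73·1.464 + 0.05·1.696 + 0.06·1.786 = 1.2607.

€1.26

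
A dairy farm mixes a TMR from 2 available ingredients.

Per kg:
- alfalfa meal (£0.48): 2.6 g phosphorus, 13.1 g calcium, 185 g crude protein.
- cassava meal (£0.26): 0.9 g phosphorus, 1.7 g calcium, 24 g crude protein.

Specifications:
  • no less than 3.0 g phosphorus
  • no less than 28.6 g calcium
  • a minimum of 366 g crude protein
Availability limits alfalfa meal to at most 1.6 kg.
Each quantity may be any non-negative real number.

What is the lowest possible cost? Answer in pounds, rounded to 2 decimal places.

Treat it as an LP. Let x1 = kg of alfalfa meal, x2 = kg of cassava meal.
min 0.48x1 + 0.26x2 s.t.:
  2.6x1 + 0.9x2 ≥ 3   (phosphorus)
  13.1x1 + 1.7x2 ≥ 28.6   (calcium)
  185x1 + 24x2 ≥ 366   (crude protein)
  x1 ≤ 1.6
  x1, x2 ≥ 0.
Both inputs are positive at the optimum. There the calcium and the alfalfa meal cap constraints are tight.
So alfalfa meal = 1.6 kg, cassava meal = 4.494 kg.
Total cost: 0.48·1.6 + 0.26·4.494 = 1.9364.

£1.94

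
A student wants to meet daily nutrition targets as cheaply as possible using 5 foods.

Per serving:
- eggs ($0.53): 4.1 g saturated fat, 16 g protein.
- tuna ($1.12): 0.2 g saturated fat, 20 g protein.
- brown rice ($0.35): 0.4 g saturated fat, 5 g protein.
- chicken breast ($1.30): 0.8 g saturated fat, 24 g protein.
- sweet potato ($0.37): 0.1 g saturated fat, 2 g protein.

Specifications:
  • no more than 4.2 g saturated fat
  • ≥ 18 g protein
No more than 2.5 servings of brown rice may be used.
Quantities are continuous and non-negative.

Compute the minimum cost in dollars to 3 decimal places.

$0.635

Let x1 = servings of eggs, x2 = servings of tuna, x3 = servings of brown rice, x4 = servings of chicken breast, x5 = servings of sweet potato.
Minimize 0.53x1 + 1.12x2 + 0.35x3 + 1.3x4 + 0.37x5 with:
  4.1x1 + 0.2x2 + 0.4x3 + 0.8x4 + 0.1x5 ≤ 4.2   (saturated fat)
  16x1 + 20x2 + 5x3 + 24x4 + 2x5 ≥ 18   (protein)
  x3 ≤ 2.5
  x1, x2, x3, x4, x5 ≥ 0.
The minimum-cost mix takes nothing from brown rice, chicken breast, sweet potato — only eggs, tuna. Binding constraints: saturated fat and protein.
Solving gives x1 = 1.0203, x2 = 0.083756.
Total cost: 0.53·1.0203 + 1.12·0.083756 = 0.63457.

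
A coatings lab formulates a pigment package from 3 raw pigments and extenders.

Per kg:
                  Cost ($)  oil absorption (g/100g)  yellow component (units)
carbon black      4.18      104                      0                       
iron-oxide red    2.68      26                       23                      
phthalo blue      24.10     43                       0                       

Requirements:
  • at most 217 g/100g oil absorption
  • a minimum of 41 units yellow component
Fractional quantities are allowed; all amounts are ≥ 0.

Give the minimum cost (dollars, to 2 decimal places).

$4.78

Set it up as a linear program. Let x1 = kg of carbon black, x2 = kg of iron-oxide red, x3 = kg of phthalo blue.
Minimize 4.18x1 + 2.68x2 + 24.1x3 subject to:
  104x1 + 26x2 + 43x3 ≤ 217   (oil absorption)
  23x2 ≥ 41   (yellow component)
  x1, x2, x3 ≥ 0.
The minimum-cost mix takes nothing from carbon black, phthalo blue — only iron-oxide red. There the yellow component constraint is tight.
Optimal quantities: iron-oxide red = 1.783 kg.
Hence cost = 2.68·1.783 = $4.7784.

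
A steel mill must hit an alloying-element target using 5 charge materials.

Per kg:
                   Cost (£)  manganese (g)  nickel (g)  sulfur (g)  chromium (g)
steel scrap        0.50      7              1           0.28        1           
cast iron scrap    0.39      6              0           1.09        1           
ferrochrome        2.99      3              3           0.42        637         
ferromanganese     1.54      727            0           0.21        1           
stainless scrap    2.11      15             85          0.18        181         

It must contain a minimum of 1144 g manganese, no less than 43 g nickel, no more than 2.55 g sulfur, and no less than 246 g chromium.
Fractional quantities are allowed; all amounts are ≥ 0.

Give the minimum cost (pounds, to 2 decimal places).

£4.18

This is a linear program. Let x1 = kg of steel scrap, x2 = kg of cast iron scrap, x3 = kg of ferrochrome, x4 = kg of ferromanganese, x5 = kg of stainless scrap.
Minimize 0.5x1 + 0.39x2 + 2.99x3 + 1.54x4 + 2.11x5 s.t.:
  7x1 + 6x2 + 3x3 + 727x4 + 15x5 ≥ 1144   (manganese)
  1x1 + 3x3 + 85x5 ≥ 43   (nickel)
  0.28x1 + 1.09x2 + 0.42x3 + 0.21x4 + 0.18x5 ≤ 2.55   (sulfur)
  1x1 + 1x2 + 637x3 + 1x4 + 181x5 ≥ 246   (chromium)
  x1, x2, x3, x4, x5 ≥ 0.
The minimum-cost mix takes nothing from steel scrap, cast iron scrap — only ferrochrome, ferromanganese, stainless scrap. There the manganese, nickel, chromium constraints are tight.
So ferrochrome = 0.2424 kg, ferromanganese = 1.562 kg, stainless scrap = 0.4973 kg.
Objective = 2.99·0.2424 + 1.54·1.562 + 2.11·0.4973 = 4.1796.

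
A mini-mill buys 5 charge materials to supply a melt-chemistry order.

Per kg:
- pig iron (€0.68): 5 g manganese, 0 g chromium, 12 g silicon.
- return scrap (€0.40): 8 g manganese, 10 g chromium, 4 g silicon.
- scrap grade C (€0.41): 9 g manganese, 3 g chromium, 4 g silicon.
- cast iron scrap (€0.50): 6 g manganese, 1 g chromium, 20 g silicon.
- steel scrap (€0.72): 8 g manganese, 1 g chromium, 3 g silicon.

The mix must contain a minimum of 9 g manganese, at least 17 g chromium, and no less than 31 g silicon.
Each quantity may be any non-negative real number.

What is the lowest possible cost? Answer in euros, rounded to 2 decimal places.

Let x1 = kg of pig iron, x2 = kg of return scrap, x3 = kg of scrap grade C, x4 = kg of cast iron scrap, x5 = kg of steel scrap.
min 0.68x1 + 0.4x2 + 0.41x3 + 0.5x4 + 0.72x5 with:
  5x1 + 8x2 + 9x3 + 6x4 + 8x5 ≥ 9   (manganese)
  10x2 + 3x3 + 1x4 + 1x5 ≥ 17   (chromium)
  12x1 + 4x2 + 4x3 + 20x4 + 3x5 ≥ 31   (silicon)
  x1, x2, x3, x4, x5 ≥ 0.
The cheapest feasible vertex uses only return scrap, cast iron scrap; pig iron, scrap grade C, steel scrap are not used. Binding constraints: chromium and silicon.
Optimal quantities: return scrap = 1.577 kg, cast iron scrap = 1.235 kg.
Total cost: 0.4·1.577 + 0.5·1.235 = 1.2483.

€1.25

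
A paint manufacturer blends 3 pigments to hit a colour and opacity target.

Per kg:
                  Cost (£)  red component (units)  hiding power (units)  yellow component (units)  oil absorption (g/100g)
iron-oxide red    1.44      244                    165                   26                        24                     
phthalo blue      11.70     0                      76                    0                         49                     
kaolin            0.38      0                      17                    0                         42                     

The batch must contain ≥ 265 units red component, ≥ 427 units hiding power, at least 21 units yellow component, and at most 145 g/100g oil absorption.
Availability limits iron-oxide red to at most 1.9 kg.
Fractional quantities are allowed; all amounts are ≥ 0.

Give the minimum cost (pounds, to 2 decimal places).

£18.32

Let x1 = kg of iron-oxide red, x2 = kg of phthalo blue, x3 = kg of kaolin.
Minimise 1.44x1 + 11.7x2 + 0.38x3 with:
  244x1 ≥ 265   (red component)
  165x1 + 76x2 + 17x3 ≥ 427   (hiding power)
  26x1 ≥ 21   (yellow component)
  24x1 + 49x2 + 42x3 ≤ 145   (oil absorption)
  x1 ≤ 1.9
  x1, x2, x3 ≥ 0.
All 3 inputs are positive at the optimum. The hiding power, oil absorption, the iron-oxide red cap requirements are met with equality.
Optimal quantities: iron-oxide red = 1.9 kg, phthalo blue = 1.3045 kg, kaolin = 0.84481 kg.
Cost = 1.44·1.9 + 11.7·1.3045 + 0.38·0.84481 = 18.3197.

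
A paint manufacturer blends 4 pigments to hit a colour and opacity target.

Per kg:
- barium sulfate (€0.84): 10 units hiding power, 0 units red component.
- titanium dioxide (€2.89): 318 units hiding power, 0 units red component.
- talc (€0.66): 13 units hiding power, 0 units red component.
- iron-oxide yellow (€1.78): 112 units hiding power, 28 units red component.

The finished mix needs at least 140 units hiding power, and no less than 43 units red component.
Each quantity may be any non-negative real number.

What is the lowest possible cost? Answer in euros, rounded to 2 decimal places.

Let x1 = kg of barium sulfate, x2 = kg of titanium dioxide, x3 = kg of talc, x4 = kg of iron-oxide yellow.
Minimize 0.84x1 + 2.89x2 + 0.66x3 + 1.78x4 with:
  10x1 + 318x2 + 13x3 + 112x4 ≥ 140   (hiding power)
  28x4 ≥ 43   (red component)
  x1, x2, x3, x4 ≥ 0.
At the optimum only iron-oxide yellow is positive (barium sulfate, titanium dioxide, talc = 0). Binding constraint: red component.
Solving gives x4 = 1.536.
Objective = 1.78·1.536 = 2.7341.

€2.73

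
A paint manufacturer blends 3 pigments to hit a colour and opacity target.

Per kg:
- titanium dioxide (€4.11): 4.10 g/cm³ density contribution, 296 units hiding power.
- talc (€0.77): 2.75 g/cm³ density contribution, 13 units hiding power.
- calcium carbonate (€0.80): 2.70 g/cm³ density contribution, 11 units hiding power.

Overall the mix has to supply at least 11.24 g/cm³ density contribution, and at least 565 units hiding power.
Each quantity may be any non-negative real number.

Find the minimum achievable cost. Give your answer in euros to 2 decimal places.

€8.63

This is a linear program. Let x1 = kg of titanium dioxide, x2 = kg of talc, x3 = kg of calcium carbonate.
min 4.11x1 + 0.77x2 + 0.8x3 with:
  4.1x1 + 2.75x2 + 2.7x3 ≥ 11.24   (density contribution)
  296x1 + 13x2 + 11x3 ≥ 565   (hiding power)
  x1, x2, x3 ≥ 0.
The optimal basis is {titanium dioxide, talc}; calcium carbonate drops out. The density contribution and hiding power requirements are met with equality.
Solving gives x1 = 1.85, x2 = 1.328.
Cost = 4.11·1.85 + 0.77·1.328 = 8.6261.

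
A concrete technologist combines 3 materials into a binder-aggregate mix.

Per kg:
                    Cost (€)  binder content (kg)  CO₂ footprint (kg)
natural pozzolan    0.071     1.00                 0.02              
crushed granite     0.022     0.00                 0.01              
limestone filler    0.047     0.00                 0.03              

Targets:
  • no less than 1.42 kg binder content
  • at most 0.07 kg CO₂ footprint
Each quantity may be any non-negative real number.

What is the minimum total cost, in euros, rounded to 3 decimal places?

Let x1 = kg of natural pozzolan, x2 = kg of crushed granite, x3 = kg of limestone filler.
min 0.071x1 + 0.022x2 + 0.047x3 s.t.:
  1x1 ≥ 1.42   (binder content)
  0.02x1 + 0.01x2 + 0.03x3 ≤ 0.07   (CO₂ footprint)
  x1, x2, x3 ≥ 0.
At the optimum only natural pozzolan is positive (crushed granite, limestone filler = 0). Binding constraint: binder content.
That vertex is x1 = 1.42.
Total cost: 0.071·1.42 = 0.10082.

€0.101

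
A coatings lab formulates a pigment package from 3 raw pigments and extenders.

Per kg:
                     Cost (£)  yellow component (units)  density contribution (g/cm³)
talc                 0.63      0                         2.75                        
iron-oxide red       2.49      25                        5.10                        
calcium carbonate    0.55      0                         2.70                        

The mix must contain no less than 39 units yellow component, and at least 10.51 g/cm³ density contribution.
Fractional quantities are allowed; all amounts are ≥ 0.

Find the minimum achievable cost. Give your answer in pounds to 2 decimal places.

£4.40

This is a linear program. Let x1 = kg of talc, x2 = kg of iron-oxide red, x3 = kg of calcium carbonate.
Minimize 0.63x1 + 2.49x2 + 0.55x3 s.t.:
  25x2 ≥ 39   (yellow component)
  2.75x1 + 5.1x2 + 2.7x3 ≥ 10.51   (density contribution)
  x1, x2, x3 ≥ 0.
The minimum-cost mix takes nothing from talc — only iron-oxide red, calcium carbonate. There the yellow component and density contribution constraints are tight.
Solving gives x2 = 1.56, x3 = 0.9459.
Hence cost = 2.49·1.56 + 0.55·0.9459 = £4.4046.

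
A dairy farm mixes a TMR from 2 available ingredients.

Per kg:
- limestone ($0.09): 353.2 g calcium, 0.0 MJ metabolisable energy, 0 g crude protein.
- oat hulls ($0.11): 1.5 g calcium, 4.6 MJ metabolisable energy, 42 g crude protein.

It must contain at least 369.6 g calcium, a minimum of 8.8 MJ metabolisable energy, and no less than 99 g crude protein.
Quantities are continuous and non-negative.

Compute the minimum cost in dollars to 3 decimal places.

$0.353

Treat it as an LP. Let x1 = kg of limestone, x2 = kg of oat hulls.
Minimize 0.09x1 + 0.11x2 s.t.:
  353.2x1 + 1.5x2 ≥ 369.6   (calcium)
  4.6x2 ≥ 8.8   (metabolisable energy)
  42x2 ≥ 99   (crude protein)
  x1, x2 ≥ 0.
Both inputs are positive at the optimum. Binding constraints: calcium and crude protein.
So limestone = 1.036 kg, oat hulls = 2.357 kg.
Objective = 0.09·1.036 + 0.11·2.357 = 0.35251.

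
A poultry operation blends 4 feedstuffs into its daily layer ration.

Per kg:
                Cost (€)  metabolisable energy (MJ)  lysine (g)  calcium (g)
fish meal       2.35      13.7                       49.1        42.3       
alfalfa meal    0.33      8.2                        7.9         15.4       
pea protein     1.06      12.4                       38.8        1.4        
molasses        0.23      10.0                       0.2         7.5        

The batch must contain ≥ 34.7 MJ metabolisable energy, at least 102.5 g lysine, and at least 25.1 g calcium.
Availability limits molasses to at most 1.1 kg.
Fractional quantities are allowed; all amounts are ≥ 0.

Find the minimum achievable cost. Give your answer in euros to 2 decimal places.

€2.96

This is a linear program. Let x1 = kg of fish meal, x2 = kg of alfalfa meal, x3 = kg of pea protein, x4 = kg of molasses.
min 2.35x1 + 0.33x2 + 1.06x3 + 0.23x4 s.t.:
  13.7x1 + 8.2x2 + 12.4x3 + 10x4 ≥ 34.7   (metabolisable energy)
  49.1x1 + 7.9x2 + 38.8x3 + 0.2x4 ≥ 102.5   (lysine)
  42.3x1 + 15.4x2 + 1.4x3 + 7.5x4 ≥ 25.1   (calcium)
  x4 ≤ 1.1
  x1, x2, x3, x4 ≥ 0.
The minimum-cost mix takes nothing from fish meal, molasses — only alfalfa meal, pea protein. Binding constraints: lysine and calcium.
That vertex is x2 = 1.416, x3 = 2.353.
Objective = 0.33·1.416 + 1.06·2.353 = 2.9615.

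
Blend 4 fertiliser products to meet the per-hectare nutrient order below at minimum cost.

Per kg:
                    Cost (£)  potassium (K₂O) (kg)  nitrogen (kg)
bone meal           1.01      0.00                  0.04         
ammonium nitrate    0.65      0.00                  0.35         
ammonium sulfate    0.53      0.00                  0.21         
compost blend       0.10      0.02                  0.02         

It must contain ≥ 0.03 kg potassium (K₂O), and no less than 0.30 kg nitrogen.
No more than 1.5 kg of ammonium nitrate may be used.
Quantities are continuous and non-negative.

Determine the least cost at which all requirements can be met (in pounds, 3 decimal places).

£0.651

Treat it as an LP. Let x1 = kg of bone meal, x2 = kg of ammonium nitrate, x3 = kg of ammonium sulfate, x4 = kg of compost blend.
Minimise 1.01x1 + 0.65x2 + 0.53x3 + 0.1x4 s.t.:
  0.02x4 ≥ 0.03   (potassium (K₂O))
  0.04x1 + 0.35x2 + 0.21x3 + 0.02x4 ≥ 0.3   (nitrogen)
  x2 ≤ 1.5
  x1, x2, x3, x4 ≥ 0.
At the optimum only ammonium nitrate, compost blend are positive (bone meal, ammonium sulfate = 0). Binding constraints: potassium (K₂O) and nitrogen.
That vertex is x2 = 0.7714, x4 = 1.5.
Hence cost = 0.65·0.7714 + 0.1·1.5 = £0.65141.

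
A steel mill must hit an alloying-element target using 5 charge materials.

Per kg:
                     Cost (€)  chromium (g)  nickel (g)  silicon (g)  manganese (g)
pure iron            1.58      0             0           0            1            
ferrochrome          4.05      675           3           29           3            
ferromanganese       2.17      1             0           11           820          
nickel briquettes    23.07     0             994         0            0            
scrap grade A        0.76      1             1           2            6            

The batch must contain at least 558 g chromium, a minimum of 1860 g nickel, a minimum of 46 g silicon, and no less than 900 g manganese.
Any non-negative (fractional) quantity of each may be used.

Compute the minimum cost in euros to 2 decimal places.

This is a linear program. Let x1 = kg of pure iron, x2 = kg of ferrochrome, x3 = kg of ferromanganese, x4 = kg of nickel briquettes, x5 = kg of scrap grade A.
min 1.58x1 + 4.05x2 + 2.17x3 + 23.07x4 + 0.76x5 with:
  675x2 + 1x3 + 1x5 ≥ 558   (chromium)
  3x2 + 994x4 + 1x5 ≥ 1860   (nickel)
  29x2 + 11x3 + 2x5 ≥ 46   (silicon)
  1x1 + 3x2 + 820x3 + 6x5 ≥ 900   (manganese)
  x1, x2, x3, x4, x5 ≥ 0.
The cheapest feasible vertex uses only ferrochrome, ferromanganese, nickel briquettes; pure iron, scrap grade A are not used. Binding constraints: nickel, silicon, manganese.
So ferrochrome = 1.1715 kg, ferromanganese = 1.0933 kg, nickel briquettes = 1.8677 kg.
Hence cost = 4.05·1.1715 + 2.17·1.0933 + 23.07·1.8677 = €50.2049.

€50.20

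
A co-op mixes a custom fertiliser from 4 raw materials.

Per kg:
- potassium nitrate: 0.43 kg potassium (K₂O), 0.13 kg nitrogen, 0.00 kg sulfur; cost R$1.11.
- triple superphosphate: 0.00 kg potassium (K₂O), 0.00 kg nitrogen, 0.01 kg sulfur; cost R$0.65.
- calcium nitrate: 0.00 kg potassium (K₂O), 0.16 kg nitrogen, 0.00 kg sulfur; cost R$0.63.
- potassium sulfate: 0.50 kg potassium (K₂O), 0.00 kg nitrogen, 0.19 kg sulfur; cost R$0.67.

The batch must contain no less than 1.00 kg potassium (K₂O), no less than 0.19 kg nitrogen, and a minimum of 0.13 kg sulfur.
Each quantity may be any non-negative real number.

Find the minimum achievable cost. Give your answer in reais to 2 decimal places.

R$2.09

Let x1 = kg of potassium nitrate, x2 = kg of triple superphosphate, x3 = kg of calcium nitrate, x4 = kg of potassium sulfate.
Minimize 1.11x1 + 0.65x2 + 0.63x3 + 0.67x4 with:
  0.43x1 + 0.5x4 ≥ 1   (potassium (K₂O))
  0.13x1 + 0.16x3 ≥ 0.19   (nitrogen)
  0.01x2 + 0.19x4 ≥ 0.13   (sulfur)
  x1, x2, x3, x4 ≥ 0.
At the optimum only calcium nitrate, potassium sulfate are positive (potassium nitrate, triple superphosphate = 0). The potassium (K₂O) and nitrogen requirements are met with equality.
Solving gives x3 = 1.188, x4 = 2.
Hence cost = 0.63·1.188 + 0.67·2 = R$2.0884.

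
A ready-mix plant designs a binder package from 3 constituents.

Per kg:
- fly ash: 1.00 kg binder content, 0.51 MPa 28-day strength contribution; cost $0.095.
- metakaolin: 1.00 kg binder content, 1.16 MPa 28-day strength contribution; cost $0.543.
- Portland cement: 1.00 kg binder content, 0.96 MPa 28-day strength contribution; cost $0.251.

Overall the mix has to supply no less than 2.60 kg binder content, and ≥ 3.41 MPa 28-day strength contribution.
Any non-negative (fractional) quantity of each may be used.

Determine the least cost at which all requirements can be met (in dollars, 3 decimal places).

Let x1 = kg of fly ash, x2 = kg of metakaolin, x3 = kg of Portland cement.
Minimize 0.095x1 + 0.543x2 + 0.251x3 s.t.:
  1x1 + 1x2 + 1x3 ≥ 2.6   (binder content)
  0.51x1 + 1.16x2 + 0.96x3 ≥ 3.41   (28-day strength contribution)
  x1, x2, x3 ≥ 0.
The cheapest feasible vertex uses only fly ash; metakaolin, Portland cement are not used. There the 28-day strength contribution constraint is tight.
That vertex is x1 = 6.686.
Hence cost = 0.095·6.686 = $0.63517.

$0.635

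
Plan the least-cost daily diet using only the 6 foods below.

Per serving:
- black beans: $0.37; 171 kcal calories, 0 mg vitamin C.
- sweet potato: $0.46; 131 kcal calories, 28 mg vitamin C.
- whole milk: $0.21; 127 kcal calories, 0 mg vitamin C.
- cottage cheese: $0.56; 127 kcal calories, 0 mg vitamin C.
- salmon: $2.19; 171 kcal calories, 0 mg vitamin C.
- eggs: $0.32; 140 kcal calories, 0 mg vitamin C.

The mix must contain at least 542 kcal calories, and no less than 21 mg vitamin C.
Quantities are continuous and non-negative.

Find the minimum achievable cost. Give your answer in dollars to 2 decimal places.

Let x1 = servings of black beans, x2 = servings of sweet potato, x3 = servings of whole milk, x4 = servings of cottage cheese, x5 = servings of salmon, x6 = servings of eggs.
Minimize 0.37x1 + 0.46x2 + 0.21x3 + 0.56x4 + 2.19x5 + 0.32x6 s.t.:
  171x1 + 131x2 + 127x3 + 127x4 + 171x5 + 140x6 ≥ 542   (calories)
  28x2 ≥ 21   (vitamin C)
  x1, x2, x3, x4, x5, x6 ≥ 0.
The cheapest feasible vertex uses only sweet potato, whole milk; black beans, cottage cheese, salmon, eggs are not used. The calories and vitamin C requirements are met with equality.
That vertex is x2 = 0.75, x3 = 3.494.
Objective = 0.46·0.75 + 0.21·3.494 = 1.0787.

$1.08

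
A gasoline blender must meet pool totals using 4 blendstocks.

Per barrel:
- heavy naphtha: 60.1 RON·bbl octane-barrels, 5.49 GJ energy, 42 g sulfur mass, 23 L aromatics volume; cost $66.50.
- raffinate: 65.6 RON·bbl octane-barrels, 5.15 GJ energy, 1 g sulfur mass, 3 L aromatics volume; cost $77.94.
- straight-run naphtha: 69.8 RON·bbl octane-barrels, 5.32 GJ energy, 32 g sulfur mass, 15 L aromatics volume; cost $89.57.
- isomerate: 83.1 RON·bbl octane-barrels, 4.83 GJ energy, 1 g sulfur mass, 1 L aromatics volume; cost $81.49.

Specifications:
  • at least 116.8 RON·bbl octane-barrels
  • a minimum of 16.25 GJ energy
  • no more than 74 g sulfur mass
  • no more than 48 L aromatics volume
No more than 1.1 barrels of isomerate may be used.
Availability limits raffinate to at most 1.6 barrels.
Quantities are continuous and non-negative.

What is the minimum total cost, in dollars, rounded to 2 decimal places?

$217.22

Let x1 = barrels of heavy naphtha, x2 = barrels of raffinate, x3 = barrels of straight-run naphtha, x4 = barrels of isomerate.
min 66.5x1 + 77.94x2 + 89.57x3 + 81.49x4 with:
  60.1x1 + 65.6x2 + 69.8x3 + 83.1x4 ≥ 116.8   (octane-barrels)
  5.49x1 + 5.15x2 + 5.32x3 + 4.83x4 ≥ 16.25   (energy)
  42x1 + 1x2 + 32x3 + 1x4 ≤ 74   (sulfur mass)
  23x1 + 3x2 + 15x3 + 1x4 ≤ 48   (aromatics volume)
  x4 ≤ 1.1
  x2 ≤ 1.6
  x1, x2, x3, x4 ≥ 0.
The minimum-cost mix takes nothing from straight-run naphtha, isomerate — only heavy naphtha, raffinate. Binding constraints: energy and sulfur mass.
Optimal quantities: heavy naphtha = 1.7307 barrels, raffinate = 1.3104 barrels.
Total cost: 66.5·1.7307 + 77.94·1.3104 = 217.2241.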